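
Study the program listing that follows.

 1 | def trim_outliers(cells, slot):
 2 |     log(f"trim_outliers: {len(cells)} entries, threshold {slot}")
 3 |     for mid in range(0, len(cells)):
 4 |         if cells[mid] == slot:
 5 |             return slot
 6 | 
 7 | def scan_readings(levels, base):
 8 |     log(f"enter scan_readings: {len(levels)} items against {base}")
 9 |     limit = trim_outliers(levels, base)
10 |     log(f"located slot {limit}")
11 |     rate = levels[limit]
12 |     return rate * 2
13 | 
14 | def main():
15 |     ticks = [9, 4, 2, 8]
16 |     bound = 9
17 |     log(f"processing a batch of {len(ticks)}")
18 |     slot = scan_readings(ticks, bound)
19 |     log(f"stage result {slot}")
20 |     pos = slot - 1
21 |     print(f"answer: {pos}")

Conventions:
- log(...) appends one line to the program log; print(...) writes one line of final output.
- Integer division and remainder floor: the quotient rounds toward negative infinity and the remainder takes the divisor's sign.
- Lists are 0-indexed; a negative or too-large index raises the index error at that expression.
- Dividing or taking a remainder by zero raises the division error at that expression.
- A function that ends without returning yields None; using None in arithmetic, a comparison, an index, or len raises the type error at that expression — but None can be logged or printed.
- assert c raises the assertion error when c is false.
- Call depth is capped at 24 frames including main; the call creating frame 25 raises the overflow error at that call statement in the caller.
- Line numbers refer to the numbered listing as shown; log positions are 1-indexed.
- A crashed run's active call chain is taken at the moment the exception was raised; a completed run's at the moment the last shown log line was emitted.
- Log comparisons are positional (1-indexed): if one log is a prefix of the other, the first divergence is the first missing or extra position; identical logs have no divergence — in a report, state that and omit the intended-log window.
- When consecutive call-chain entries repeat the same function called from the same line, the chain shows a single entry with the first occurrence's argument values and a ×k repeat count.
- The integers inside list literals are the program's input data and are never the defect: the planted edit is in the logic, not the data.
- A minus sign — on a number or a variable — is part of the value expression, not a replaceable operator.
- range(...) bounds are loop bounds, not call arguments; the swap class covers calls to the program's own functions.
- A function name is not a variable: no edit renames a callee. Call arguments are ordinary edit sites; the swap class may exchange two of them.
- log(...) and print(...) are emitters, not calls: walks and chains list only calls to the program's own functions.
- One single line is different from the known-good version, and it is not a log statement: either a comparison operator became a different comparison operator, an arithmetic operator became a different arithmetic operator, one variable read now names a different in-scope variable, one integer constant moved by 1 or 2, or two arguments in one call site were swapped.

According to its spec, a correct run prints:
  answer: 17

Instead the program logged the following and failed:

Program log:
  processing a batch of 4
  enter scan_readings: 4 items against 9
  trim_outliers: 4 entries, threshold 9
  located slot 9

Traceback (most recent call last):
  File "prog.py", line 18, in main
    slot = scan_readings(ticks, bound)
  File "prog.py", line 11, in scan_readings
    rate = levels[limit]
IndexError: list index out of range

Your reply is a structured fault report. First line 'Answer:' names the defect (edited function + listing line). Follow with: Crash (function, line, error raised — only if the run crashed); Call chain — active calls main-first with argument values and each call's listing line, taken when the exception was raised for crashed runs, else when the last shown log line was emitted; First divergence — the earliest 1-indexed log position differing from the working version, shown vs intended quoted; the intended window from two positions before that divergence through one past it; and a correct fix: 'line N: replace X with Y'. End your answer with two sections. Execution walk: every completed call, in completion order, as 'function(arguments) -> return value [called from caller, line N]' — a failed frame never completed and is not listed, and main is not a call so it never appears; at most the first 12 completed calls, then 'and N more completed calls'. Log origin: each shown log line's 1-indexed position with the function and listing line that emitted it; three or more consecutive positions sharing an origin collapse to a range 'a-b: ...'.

Answer: the defect is in trim_outliers at line 5.
Core observation: At log position 4 the runs split — shown 'located slot 9', but the working version logs 'located slot 0'.
Crash: scan_readings, line 11, IndexError.
Call chain: main -> scan_readings([9, 4, 2, 8], 9) (called at line 18).
First divergence: position 4 — the shown line 'located slot 9' should read 'located slot 0'.
Intended log window:
  2: enter scan_readings: 4 items against 9
  3: trim_outliers: 4 entries, threshold 9
  4: located slot 0
  5: stage result 18
Execution walk:
  trim_outliers([9, 4, 2, 8], 9) -> 9  [called from scan_readings, line 9]
Log origin:
  1: from main, line 17
  2: from scan_readings, line 8
  3: from trim_outliers, line 2
  4: from scan_readings, line 10
A correct fix: line 5: replace `slot` with `mid`.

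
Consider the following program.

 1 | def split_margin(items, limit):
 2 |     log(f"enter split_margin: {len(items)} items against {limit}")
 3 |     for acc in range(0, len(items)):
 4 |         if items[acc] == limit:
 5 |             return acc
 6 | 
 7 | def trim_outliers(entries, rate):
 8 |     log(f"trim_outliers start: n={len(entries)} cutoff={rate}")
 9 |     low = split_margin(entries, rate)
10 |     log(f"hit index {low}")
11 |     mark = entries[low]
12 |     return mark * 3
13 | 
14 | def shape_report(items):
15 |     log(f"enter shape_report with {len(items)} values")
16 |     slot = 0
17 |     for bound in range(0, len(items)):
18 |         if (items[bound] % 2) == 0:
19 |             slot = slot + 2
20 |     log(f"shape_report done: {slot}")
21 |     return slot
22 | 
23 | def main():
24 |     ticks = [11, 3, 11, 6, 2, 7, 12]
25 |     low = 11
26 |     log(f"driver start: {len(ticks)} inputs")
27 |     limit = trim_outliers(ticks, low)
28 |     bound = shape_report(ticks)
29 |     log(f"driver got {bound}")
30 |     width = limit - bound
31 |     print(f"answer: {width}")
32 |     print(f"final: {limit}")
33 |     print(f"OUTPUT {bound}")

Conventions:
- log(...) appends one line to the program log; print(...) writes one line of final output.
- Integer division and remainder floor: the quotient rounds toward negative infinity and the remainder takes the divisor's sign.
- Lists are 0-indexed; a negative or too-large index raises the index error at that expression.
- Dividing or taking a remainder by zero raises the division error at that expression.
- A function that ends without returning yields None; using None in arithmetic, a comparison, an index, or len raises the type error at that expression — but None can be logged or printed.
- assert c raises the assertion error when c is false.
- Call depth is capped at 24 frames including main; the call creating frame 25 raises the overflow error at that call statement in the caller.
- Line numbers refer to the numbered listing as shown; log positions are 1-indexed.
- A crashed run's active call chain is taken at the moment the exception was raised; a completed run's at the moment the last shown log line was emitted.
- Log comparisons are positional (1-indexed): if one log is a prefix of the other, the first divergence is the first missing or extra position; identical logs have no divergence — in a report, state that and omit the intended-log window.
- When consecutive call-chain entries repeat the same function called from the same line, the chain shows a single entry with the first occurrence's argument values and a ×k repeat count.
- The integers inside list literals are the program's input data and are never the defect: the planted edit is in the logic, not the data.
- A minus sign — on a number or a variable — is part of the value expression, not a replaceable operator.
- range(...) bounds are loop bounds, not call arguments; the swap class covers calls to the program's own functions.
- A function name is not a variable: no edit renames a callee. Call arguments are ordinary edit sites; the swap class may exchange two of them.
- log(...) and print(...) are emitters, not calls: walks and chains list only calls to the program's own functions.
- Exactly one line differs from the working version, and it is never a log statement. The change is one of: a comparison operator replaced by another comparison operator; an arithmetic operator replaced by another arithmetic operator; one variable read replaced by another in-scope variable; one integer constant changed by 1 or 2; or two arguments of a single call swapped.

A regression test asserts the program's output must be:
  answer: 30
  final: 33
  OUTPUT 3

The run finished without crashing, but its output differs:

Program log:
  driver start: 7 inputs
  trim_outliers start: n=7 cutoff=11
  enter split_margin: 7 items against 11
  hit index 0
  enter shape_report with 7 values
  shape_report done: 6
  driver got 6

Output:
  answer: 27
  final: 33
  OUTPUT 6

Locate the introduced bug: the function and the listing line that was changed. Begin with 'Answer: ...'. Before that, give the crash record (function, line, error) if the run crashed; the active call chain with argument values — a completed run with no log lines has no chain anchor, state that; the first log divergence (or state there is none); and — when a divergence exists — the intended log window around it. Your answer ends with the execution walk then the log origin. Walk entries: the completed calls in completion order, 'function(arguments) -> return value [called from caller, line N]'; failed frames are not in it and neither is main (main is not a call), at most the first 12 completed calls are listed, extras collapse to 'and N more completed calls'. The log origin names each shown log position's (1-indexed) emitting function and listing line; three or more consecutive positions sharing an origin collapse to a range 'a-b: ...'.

Answer: the defect is in shape_report at line 19.
Core observation: Position 6 is the first bad log line: 'shape_report done: 6' should read 'shape_report done: 3'.
Call chain: main.
First divergence: at position 6 the run shows 'shape_report done: 6' where the working version logs 'shape_report done: 3'.
Intended log window:
  4: hit index 0
  5: enter shape_report with 7 values
  6: shape_report done: 3
  7: driver got 3
Execution walk:
  split_margin([11, 3, 11, 6, 2, 7, 12], 11) -> 0  [called from trim_outliers, line 9]
  trim_outliers([11, 3, 11, 6, 2, 7, 12], 11) -> 33  [called from main, line 27]
  shape_report([11, 3, 11, 6, 2, 7, 12]) -> 6  [called from main, line 28]
Log origin:
  1: logged in main at line 26
  2: logged in trim_outliers at line 8
  3: logged in split_margin at line 2
  4: logged in trim_outliers at line 10
  5: logged in shape_report at line 15
  6: logged in shape_report at line 20
  7: logged in main at line 29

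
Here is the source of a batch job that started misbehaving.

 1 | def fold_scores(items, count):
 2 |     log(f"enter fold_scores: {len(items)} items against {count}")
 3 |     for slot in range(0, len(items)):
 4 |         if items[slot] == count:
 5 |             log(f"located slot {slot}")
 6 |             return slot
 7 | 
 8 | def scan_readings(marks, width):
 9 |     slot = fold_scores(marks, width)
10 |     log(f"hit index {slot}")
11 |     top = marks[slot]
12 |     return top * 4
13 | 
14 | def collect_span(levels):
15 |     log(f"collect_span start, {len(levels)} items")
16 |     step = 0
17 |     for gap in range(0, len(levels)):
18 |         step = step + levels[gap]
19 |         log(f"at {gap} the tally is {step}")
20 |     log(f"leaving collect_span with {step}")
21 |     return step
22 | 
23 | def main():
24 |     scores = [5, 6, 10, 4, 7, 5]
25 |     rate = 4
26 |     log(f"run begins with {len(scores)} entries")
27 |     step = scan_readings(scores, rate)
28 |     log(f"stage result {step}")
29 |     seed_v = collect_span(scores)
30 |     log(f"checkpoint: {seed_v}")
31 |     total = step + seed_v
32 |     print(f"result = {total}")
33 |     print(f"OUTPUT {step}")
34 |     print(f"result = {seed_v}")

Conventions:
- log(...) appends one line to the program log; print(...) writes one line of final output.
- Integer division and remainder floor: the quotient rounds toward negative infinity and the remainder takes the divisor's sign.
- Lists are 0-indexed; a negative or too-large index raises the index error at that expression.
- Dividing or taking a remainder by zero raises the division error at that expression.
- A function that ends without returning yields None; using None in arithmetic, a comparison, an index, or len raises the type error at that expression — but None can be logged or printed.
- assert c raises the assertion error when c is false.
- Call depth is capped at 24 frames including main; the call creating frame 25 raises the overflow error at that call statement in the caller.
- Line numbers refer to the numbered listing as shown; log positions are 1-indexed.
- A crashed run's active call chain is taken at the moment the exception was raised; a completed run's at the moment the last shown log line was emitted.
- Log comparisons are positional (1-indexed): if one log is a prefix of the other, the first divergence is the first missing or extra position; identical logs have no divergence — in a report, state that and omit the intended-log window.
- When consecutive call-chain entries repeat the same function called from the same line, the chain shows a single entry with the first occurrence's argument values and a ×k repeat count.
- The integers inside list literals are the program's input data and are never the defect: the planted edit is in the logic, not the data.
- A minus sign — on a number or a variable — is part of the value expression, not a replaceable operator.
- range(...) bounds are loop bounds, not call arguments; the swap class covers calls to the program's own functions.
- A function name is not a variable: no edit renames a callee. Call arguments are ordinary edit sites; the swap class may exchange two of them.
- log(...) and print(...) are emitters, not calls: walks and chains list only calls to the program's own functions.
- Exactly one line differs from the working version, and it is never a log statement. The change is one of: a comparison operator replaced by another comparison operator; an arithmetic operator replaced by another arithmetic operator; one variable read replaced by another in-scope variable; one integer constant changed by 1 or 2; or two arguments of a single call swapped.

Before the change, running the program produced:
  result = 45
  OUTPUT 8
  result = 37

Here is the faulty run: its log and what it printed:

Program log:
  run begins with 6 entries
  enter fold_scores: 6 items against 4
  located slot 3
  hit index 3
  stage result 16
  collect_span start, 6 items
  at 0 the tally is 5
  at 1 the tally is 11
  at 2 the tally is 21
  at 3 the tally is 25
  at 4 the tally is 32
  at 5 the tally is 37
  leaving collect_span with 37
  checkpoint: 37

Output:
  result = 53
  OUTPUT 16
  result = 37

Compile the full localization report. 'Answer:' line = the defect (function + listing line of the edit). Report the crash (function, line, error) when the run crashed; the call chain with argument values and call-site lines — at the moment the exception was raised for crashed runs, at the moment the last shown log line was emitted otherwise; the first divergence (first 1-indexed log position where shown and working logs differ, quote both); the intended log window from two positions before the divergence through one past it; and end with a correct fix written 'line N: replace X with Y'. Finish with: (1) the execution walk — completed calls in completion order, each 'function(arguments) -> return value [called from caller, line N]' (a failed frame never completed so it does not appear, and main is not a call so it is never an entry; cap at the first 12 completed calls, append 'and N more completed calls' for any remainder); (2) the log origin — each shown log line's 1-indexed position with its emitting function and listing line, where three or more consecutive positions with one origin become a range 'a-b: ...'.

Answer: the defect is in scan_readings at line 12.
Key observation: Everything matches until log position 5, which reads 'stage result 16' in place of 'stage result 8'.
Call chain: main.
First divergence: position 5 — the shown line 'stage result 16' should read 'stage result 8'.
Intended log window:
  3: located slot 3
  4: hit index 3
  5: stage result 8
  6: collect_span start, 6 items
Execution walk:
  fold_scores([5, 6, 10, 4, 7, 5], 4) -> 3  [called from scan_readings, line 9]
  scan_readings([5, 6, 10, 4, 7, 5], 4) -> 16  [called from main, line 27]
  collect_span([5, 6, 10, 4, 7, 5]) -> 37  [called from main, line 29]
Log origins:
  1: logged in main at line 26
  2: logged in fold_scores at line 2
  3: logged in fold_scores at line 5
  4: logged in scan_readings at line 10
  5: logged in main at line 28
  6: logged in collect_span at line 15
  7-12: logged in collect_span at line 19
  13: logged in collect_span at line 20
  14: logged in main at line 30
A correct fix: line 12: replace `4` with `2`.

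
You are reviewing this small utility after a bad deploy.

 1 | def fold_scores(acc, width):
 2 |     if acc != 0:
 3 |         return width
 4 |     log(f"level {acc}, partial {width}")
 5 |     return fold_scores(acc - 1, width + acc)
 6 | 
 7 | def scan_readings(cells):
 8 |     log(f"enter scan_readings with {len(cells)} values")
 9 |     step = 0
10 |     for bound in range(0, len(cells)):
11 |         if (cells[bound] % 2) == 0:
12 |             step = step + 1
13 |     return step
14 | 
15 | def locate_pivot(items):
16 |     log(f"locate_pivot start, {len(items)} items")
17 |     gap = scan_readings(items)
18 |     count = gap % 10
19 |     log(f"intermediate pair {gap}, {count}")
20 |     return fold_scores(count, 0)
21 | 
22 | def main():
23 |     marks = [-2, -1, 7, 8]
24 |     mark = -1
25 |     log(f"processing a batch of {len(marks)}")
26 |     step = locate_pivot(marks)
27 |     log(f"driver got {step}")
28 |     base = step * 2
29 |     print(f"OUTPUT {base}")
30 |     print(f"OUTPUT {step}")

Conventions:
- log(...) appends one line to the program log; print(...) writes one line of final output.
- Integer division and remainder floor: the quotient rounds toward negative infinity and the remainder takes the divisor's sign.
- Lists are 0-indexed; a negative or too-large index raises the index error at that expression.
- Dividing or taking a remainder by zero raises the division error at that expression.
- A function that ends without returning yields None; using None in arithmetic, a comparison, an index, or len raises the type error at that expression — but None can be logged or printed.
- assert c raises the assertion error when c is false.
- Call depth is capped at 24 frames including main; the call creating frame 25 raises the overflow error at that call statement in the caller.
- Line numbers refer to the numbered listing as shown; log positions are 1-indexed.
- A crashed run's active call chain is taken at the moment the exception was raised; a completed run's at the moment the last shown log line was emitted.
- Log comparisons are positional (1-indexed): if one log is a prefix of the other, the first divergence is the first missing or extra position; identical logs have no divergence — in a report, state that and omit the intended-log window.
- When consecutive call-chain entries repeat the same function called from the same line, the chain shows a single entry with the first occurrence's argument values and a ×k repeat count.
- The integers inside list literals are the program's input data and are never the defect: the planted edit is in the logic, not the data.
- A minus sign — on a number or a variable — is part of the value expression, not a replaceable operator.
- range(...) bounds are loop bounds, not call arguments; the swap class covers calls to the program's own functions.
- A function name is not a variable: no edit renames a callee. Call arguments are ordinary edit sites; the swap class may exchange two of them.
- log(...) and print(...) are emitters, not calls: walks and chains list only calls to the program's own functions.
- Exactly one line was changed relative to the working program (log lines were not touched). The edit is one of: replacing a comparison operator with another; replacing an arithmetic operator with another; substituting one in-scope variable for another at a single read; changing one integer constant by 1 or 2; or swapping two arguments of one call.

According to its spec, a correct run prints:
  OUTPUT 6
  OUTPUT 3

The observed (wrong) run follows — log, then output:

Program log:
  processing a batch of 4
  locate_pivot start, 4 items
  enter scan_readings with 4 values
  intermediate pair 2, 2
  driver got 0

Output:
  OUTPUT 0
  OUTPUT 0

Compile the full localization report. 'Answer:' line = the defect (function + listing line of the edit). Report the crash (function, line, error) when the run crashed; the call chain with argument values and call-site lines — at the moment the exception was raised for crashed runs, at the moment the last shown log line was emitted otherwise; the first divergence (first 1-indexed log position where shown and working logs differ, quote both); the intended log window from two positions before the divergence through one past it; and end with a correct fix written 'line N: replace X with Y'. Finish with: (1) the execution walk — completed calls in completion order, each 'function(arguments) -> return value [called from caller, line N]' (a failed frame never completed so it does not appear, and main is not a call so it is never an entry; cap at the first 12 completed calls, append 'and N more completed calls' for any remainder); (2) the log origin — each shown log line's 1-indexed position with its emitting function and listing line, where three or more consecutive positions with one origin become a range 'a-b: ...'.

Answer: the defect is in fold_scores at line 2.
Core observation: At log position 5 the runs split — shown 'driver got 0', but the working version logs 'level 2, partial 0'.
Call chain: main.
First divergence: position 5 — the shown line 'driver got 0' should read 'level 2, partial 0'.
Intended log window:
  3: enter scan_readings with 4 values
  4: intermediate pair 2, 2
  5: level 2, partial 0
  6: level 1, partial 2
Execution walk:
  scan_readings([-2, -1, 7, 8]) -> 2  [called from locate_pivot, line 17]
  fold_scores(2, 0) -> 0  [called from locate_pivot, line 20]
  locate_pivot([-2, -1, 7, 8]) -> 0  [called from main, line 26]
Origin of each log line:
  1: from main, line 25
  2: from locate_pivot, line 16
  3: from scan_readings, line 8
  4: from locate_pivot, line 19
  5: from main, line 27
A correct fix: line 2: replace `!=` with `<=`.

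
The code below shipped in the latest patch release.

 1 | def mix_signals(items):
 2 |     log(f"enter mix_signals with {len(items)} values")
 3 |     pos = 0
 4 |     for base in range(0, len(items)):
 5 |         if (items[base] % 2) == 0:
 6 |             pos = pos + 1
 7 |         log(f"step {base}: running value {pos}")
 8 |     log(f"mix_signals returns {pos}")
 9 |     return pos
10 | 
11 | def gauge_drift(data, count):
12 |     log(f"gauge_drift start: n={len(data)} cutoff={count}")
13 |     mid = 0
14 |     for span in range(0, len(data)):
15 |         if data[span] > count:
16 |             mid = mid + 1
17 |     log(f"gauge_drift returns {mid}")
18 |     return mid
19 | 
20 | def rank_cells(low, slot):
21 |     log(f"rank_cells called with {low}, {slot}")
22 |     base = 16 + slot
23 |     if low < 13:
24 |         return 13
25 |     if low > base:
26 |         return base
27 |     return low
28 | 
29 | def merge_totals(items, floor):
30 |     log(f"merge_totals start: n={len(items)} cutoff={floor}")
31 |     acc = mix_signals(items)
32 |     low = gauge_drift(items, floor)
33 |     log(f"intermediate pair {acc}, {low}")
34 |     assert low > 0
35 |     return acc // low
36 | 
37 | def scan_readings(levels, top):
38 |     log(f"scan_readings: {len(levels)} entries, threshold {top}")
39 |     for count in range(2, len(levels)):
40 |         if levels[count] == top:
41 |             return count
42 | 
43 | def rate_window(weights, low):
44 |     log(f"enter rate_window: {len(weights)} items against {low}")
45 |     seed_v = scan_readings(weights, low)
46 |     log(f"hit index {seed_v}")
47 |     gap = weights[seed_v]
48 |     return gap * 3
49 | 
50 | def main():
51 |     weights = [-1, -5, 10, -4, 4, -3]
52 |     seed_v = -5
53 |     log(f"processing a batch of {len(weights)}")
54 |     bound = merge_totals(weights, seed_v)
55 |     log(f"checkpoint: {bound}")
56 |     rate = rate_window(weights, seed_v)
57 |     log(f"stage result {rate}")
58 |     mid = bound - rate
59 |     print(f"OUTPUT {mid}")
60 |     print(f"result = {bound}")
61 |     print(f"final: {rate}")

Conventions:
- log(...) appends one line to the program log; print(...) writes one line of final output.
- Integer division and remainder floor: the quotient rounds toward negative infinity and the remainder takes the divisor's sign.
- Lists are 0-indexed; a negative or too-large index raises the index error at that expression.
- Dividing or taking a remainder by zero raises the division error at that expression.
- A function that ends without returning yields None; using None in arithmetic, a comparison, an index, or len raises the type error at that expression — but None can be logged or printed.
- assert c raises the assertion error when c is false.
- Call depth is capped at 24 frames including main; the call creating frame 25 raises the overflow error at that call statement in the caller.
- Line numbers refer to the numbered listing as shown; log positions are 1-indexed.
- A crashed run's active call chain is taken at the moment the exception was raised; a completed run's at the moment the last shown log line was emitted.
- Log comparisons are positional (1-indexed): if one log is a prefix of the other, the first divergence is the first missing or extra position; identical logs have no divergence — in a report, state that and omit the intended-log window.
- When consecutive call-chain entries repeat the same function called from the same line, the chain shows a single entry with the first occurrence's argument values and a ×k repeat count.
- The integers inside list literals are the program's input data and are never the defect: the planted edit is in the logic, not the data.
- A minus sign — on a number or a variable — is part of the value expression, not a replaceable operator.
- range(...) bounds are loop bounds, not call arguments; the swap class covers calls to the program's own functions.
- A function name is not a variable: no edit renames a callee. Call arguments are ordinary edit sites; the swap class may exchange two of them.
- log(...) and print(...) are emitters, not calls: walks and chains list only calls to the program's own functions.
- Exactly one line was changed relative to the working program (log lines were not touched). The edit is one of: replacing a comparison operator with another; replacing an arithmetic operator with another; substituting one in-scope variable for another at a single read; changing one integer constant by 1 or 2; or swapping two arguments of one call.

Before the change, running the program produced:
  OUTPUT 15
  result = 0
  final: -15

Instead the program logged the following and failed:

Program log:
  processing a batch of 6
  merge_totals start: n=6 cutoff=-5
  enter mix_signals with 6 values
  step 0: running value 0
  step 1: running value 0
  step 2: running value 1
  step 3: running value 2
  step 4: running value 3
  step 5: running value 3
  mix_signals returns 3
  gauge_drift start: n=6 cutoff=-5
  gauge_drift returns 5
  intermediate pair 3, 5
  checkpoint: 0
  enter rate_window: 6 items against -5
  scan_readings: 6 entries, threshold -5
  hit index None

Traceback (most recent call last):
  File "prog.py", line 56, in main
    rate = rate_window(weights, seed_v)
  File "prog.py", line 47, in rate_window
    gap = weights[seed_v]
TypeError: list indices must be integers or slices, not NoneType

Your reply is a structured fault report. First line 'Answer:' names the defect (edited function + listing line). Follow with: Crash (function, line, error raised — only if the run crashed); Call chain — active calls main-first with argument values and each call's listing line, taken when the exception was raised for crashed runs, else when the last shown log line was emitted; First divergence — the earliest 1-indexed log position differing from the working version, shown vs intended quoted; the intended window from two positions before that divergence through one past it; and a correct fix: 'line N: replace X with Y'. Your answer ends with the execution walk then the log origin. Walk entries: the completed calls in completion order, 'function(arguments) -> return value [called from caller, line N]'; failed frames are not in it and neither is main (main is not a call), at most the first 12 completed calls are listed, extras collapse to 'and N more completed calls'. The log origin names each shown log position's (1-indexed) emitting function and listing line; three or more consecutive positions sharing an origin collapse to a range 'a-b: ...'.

Answer: the defect is in scan_readings at line 39.
Key fact: The log first diverges at position 17: the faulty run prints 'hit index None' where the working version prints 'hit index 1'.
Crash: rate_window, line 47, TypeError.
Call chain: main -> rate_window([-1, -5, 10, -4, 4, -3], -5) (called at line 56).
First divergence: position 17; shown 'hit index None' vs intended 'hit index 1'.
Intended log window:
  15: enter rate_window: 6 items against -5
  16: scan_readings: 6 entries, threshold -5
  17: hit index 1
  18: stage result -15
Execution walk:
  mix_signals([-1, -5, 10, -4, 4, -3]) -> 3  [called from merge_totals, line 31]
  gauge_drift([-1, -5, 10, -4, 4, -3], -5) -> 5  [called from merge_totals, line 32]
  merge_totals([-1, -5, 10, -4, 4, -3], -5) -> 0  [called from main, line 54]
  scan_readings([-1, -5, 10, -4, 4, -3], -5) -> None  [called from rate_window, line 45]
Log line origins:
  1 — main, line 53
  2 — merge_totals, line 30
  3 — mix_signals, line 2
  4-9 — mix_signals, line 7
  10 — mix_signals, line 8
  11 — gauge_drift, line 12
  12 — gauge_drift, line 17
  13 — merge_totals, line 33
  14 — main, line 55
  15 — rate_window, line 44
  16 — scan_readings, line 38
  17 — rate_window, line 46
A correct fix: line 39: replace `2` with `0`.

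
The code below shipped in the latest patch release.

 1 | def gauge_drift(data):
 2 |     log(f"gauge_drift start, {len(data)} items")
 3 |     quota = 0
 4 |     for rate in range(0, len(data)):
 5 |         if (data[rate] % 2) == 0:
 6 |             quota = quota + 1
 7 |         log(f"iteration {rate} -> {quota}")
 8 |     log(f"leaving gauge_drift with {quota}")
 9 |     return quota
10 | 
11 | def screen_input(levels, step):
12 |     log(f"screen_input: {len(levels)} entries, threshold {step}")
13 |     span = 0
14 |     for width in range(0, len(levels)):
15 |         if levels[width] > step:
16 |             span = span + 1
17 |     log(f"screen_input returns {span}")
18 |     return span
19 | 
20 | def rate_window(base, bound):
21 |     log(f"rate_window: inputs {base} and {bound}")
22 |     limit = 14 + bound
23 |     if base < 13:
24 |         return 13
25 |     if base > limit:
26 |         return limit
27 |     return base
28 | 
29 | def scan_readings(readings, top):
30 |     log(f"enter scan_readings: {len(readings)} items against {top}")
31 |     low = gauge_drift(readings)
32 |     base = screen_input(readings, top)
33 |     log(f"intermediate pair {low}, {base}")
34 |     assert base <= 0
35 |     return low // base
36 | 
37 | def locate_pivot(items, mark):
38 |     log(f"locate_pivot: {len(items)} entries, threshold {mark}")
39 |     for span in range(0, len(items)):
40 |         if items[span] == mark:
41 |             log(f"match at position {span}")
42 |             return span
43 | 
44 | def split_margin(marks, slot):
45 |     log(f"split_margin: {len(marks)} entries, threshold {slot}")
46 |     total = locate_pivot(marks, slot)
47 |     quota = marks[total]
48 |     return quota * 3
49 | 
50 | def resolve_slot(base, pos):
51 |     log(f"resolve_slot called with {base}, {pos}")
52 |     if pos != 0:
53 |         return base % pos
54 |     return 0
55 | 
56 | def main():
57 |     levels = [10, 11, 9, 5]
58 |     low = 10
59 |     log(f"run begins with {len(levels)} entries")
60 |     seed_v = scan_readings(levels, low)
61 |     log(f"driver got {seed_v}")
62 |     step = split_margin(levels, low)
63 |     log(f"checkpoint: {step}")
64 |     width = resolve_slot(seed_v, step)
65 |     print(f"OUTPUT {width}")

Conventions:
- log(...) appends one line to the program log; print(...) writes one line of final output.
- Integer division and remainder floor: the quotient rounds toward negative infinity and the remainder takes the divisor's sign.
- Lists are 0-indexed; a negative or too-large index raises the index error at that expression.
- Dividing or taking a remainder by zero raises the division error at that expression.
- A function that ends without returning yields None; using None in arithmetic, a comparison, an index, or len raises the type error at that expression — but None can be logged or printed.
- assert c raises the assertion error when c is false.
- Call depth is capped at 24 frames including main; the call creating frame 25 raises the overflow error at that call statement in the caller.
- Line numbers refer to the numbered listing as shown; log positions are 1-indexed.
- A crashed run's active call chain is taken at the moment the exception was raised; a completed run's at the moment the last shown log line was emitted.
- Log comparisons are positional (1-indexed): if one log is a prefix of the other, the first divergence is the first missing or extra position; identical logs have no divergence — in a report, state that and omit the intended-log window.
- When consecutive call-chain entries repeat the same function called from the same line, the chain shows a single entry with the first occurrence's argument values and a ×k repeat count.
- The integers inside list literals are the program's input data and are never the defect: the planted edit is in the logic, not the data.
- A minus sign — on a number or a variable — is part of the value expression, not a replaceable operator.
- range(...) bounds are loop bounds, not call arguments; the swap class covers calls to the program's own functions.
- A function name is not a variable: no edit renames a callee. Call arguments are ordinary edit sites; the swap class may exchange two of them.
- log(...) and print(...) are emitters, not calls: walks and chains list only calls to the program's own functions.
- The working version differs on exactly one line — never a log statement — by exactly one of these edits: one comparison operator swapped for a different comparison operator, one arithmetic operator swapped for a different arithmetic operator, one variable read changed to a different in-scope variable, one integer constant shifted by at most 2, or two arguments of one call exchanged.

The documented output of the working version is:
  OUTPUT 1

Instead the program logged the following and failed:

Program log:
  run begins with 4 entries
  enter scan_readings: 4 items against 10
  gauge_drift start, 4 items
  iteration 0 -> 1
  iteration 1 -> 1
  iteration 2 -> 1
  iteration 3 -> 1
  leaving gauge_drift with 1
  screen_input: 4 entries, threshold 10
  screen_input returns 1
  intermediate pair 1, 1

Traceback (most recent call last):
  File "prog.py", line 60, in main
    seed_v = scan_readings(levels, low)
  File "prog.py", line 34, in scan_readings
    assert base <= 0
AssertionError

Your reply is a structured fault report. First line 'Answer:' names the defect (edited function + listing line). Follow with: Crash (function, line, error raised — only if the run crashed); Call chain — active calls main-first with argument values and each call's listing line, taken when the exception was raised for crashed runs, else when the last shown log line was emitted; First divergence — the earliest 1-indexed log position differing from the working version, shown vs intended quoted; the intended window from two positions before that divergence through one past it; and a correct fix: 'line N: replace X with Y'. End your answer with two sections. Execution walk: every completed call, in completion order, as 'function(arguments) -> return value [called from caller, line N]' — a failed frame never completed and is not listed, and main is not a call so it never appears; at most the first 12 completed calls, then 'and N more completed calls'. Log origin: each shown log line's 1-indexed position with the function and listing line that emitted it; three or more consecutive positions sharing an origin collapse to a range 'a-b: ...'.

Answer: the defect is in scan_readings at line 34.
The tell: The shown log is a 11-line prefix of the intended one, whose next entry is 'driver got 1'.
Crash: scan_readings, line 34, AssertionError.
Call chain: main -> scan_readings([10, 11, 9, 5], 10) (called at line 60).
First divergence: position 12 (shown log ended at 11 lines; the working version continues: 'driver got 1').
Intended log window:
  10: screen_input returns 1
  11: intermediate pair 1, 1
  12: driver got 1
  13: split_margin: 4 entries, threshold 10
Execution walk:
  gauge_drift([10, 11, 9, 5]) -> 1  [called from scan_readings, line 31]
  screen_input([10, 11, 9, 5], 10) -> 1  [called from scan_readings, line 32]
Log origins:
  1: logged in main at line 59
  2: logged in scan_readings at line 30
  3: logged in gauge_drift at line 2
  4-7: logged in gauge_drift at line 7
  8: logged in gauge_drift at line 8
  9: logged in screen_input at line 12
  10: logged in screen_input at line 17
  11: logged in scan_readings at line 33
A correct fix: line 34: replace `<=` with `>`.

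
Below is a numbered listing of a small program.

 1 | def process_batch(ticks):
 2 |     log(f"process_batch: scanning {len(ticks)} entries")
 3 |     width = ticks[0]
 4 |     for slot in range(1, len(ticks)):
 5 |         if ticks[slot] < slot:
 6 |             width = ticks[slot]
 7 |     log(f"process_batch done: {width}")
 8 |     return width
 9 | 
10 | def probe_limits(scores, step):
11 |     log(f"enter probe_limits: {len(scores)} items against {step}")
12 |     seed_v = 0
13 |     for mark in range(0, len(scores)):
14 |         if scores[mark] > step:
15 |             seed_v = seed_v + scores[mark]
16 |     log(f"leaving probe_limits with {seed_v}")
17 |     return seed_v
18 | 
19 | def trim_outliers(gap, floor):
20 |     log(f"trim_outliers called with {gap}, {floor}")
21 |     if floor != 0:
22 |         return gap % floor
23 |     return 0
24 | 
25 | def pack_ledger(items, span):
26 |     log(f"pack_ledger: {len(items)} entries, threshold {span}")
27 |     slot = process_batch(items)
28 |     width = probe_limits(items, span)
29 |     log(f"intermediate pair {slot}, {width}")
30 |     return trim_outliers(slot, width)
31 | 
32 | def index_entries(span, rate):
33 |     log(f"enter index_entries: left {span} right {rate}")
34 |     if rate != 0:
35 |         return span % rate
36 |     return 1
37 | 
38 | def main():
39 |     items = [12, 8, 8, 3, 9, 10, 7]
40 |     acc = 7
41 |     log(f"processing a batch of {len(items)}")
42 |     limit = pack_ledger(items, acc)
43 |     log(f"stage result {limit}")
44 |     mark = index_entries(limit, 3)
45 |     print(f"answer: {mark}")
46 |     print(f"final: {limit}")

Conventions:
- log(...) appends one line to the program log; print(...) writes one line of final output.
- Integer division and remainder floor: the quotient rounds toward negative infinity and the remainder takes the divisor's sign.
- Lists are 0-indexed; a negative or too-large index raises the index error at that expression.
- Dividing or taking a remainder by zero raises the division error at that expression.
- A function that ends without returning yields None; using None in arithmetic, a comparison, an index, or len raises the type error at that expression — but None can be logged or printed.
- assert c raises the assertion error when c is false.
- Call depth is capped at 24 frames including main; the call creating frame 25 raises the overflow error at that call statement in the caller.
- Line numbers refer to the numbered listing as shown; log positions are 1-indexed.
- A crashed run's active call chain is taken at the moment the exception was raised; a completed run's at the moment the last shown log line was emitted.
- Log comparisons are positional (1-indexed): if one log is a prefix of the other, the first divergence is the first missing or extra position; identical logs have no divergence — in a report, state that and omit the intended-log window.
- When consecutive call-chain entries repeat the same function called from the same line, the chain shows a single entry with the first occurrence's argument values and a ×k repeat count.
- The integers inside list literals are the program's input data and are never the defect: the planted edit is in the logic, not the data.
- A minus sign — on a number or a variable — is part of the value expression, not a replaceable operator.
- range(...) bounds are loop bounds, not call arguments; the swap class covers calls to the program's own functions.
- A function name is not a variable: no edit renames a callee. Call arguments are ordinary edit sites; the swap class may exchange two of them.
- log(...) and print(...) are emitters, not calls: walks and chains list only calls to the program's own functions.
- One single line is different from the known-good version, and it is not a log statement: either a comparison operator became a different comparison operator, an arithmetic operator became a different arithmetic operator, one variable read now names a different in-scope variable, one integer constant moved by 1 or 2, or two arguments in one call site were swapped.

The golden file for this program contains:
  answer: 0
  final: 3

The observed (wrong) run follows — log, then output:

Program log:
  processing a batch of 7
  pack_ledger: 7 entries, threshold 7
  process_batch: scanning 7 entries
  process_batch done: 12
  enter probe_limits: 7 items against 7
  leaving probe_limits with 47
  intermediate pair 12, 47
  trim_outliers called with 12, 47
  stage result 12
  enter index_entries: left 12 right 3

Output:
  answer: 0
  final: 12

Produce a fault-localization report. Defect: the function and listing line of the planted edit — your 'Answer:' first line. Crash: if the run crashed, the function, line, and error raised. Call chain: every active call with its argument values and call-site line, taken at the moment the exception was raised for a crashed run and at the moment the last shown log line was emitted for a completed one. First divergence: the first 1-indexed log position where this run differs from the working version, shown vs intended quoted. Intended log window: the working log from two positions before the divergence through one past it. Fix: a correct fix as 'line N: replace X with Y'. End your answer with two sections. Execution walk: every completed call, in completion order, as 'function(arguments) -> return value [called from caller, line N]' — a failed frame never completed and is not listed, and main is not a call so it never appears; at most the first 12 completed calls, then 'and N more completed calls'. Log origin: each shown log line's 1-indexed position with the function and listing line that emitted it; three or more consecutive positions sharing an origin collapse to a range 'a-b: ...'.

Answer: the defect is in process_batch at line 5.
Key observation: The earliest visible damage is log position 4 — 'process_batch done: 12' rather than the intended 'process_batch done: 3'.
Call chain: main -> index_entries(12, 3) (called at line 44).
First divergence: position 4 — shown 'process_batch done: 12', intended 'process_batch done: 3'.
Intended log window:
  2: pack_ledger: 7 entries, threshold 7
  3: process_batch: scanning 7 entries
  4: process_batch done: 3
  5: enter probe_limits: 7 items against 7
Execution walk:
  process_batch([12, 8, 8, 3, 9, 10, 7]) -> 12  [called from pack_ledger, line 27]
  probe_limits([12, 8, 8, 3, 9, 10, 7], 7) -> 47  [called from pack_ledger, line 28]
  trim_outliers(12, 47) -> 12  [called from pack_ledger, line 30]
  pack_ledger([12, 8, 8, 3, 9, 10, 7], 7) -> 12  [called from main, line 42]
  index_entries(12, 3) -> 0  [called from main, line 44]
Origin of each log line:
  1: logged in main at line 41
  2: logged in pack_ledger at line 26
  3: logged in process_batch at line 2
  4: logged in process_batch at line 7
  5: logged in probe_limits at line 11
  6: logged in probe_limits at line 16
  7: logged in pack_ledger at line 29
  8: logged in trim_outliers at line 20
  9: logged in main at line 43
  10: logged in index_entries at line 33
A correct fix: line 5: replace `ticks[slot] < slot` with `ticks[slot] < width`.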